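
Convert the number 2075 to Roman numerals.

Convert 2075 to Roman numerals:
  2075 contains 2×1000 (MM)
  75 contains 1×50 (L)
  25 contains 2×10 (XX)
  5 contains 1×5 (V)

MMLXXV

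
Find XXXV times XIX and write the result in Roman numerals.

XXXV = 35
XIX = 19
35 × 19 = 665

DCLXV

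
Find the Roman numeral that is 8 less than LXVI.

LXVI = 66
66 - 8 = 58

LVIII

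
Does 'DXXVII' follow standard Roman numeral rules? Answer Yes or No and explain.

'DXXVII': Check the rules: uses only the symbols I, V, X, L, C, D, M; no symbol is repeated more than three times in a row; V, L and D each appear at most once; no smaller symbol precedes a larger one (values never increase from left to right). Value: D (500) + X (10) + X (10) + V (5) + I (1) + I (1) = 527. So it is a valid standard Roman numeral.

Yes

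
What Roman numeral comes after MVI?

MVI = 1006, so the next integer is 1006 + 1 = 1007

MVII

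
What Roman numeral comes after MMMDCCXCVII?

MMMDCCXCVII = 3797; next is 3798

MMMDCCXCVIII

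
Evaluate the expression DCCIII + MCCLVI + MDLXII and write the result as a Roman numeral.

DCCIII = 703, MCCLVI = 1256, MDLXII = 1562
703 + 1256 = 1959
1959 + 1562 = 3521

MMMDXXI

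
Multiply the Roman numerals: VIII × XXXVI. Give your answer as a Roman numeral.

VIII = 8
XXXVI = 36
8 × 36 = 288

CCLXXXVIII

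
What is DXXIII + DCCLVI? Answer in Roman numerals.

DXXIII = 523
DCCLVI = 756
523 + 756 = 1279

MCCLXXIX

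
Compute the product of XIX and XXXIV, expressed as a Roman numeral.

XIX = 19
XXXIV = 34
19 × 34 = 646

DCXLVI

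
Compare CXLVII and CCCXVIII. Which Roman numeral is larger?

CXLVII = 147
CCCXVIII = 318
318 is larger

CCCXVIII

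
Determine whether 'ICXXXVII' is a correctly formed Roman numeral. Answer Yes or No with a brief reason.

'ICXXXVII': Invalid subtractive combination: IC

No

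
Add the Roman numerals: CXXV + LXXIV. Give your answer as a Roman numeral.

CXXV = 125
LXXIV = 74
125 + 74 = 199

CXCIX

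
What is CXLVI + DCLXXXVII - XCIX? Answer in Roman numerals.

CXLVI = 146, DCLXXXVII = 687, XCIX = 99
146 + 687 = 833
833 - 99 = 734

DCCXXXIV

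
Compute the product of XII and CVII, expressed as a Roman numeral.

XII = 12
CVII = 107
12 × 107 = 1284

MCCLXXXIV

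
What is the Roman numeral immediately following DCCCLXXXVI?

DCCCLXXXVI = 886; next is 887

DCCCLXXXVII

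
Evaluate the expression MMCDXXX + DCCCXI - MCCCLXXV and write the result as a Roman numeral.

MMCDXXX = 2430, DCCCXI = 811, MCCCLXXV = 1375
2430 + 811 = 3241
3241 - 1375 = 1866

MDCCCLXVI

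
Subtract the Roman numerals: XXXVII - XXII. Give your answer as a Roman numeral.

XXXVII = 37
XXII = 22
37 - 22 = 15

XV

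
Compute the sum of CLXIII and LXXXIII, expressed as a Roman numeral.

CLXIII = 163
LXXXIII = 83
163 + 83 = 246

CCXLVI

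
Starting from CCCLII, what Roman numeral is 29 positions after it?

CCCLII = 352
352 + 29 = 381

CCCLXXXI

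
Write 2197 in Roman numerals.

Convert 2197 to Roman numerals:
  2197 contains 2×1000 (MM)
  197 contains 1×100 (C)
  97 contains 1×90 (XC)
  7 contains 1×5 (V)
  2 contains 2×1 (II)

MMCXCVII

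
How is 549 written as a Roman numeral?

Convert 549 to Roman numerals:
  549 contains 1×500 (D)
  49 contains 1×40 (XL)
  9 contains 1×9 (IX)

DXLIX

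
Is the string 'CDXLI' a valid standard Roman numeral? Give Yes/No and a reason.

'CDXLI': Check the rules: uses only the symbols I, V, X, L, C, D, M; no symbol is repeated more than three times in a row; V, L and D each appear at most once; the only places a smaller symbol precedes a larger one are the allowed subtractive pairs CD, XL, the symbol right after such a pair (if any) is smaller than the pair's first symbol, and otherwise the values never increase from left to right. Value: CD (400) + XL (40) + I (1) = 441. So it is a valid standard Roman numeral.

Yes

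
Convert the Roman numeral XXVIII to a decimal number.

XXVIII: X=10, X=10, V=5, I=1, I=1, I=1
10 + 10 + 5 + 1 + 1 + 1 = 28

28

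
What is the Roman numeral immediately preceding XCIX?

XCIX = 99; previous is 98

XCVIII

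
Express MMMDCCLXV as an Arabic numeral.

MMMDCCLXV: M=1000, M=1000, M=1000, D=500, C=100, C=100, L=50, X=10, V=5
1000 + 1000 + 1000 + 500 + 100 + 100 + 50 + 10 + 5 = 3765

3765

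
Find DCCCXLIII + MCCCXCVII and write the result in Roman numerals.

DCCCXLIII = 843
MCCCXCVII = 1397
843 + 1397 = 2240

MMCCXL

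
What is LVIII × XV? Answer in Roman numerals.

LVIII = 58
XV = 15
58 × 15 = 870

DCCCLXX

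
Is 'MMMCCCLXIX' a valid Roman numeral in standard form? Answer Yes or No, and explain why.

'MMMCCCLXIX': Check the rules: uses only the symbols I, V, X, L, C, D, M; no symbol is repeated more than three times in a row; V, L and D each appear at most once; the only place a smaller symbol precedes a larger one is the allowed subtractive pair IX, the symbol right after such a pair (if any) is smaller than the pair's first symbol, and otherwise the values never increase from left to right. Value: M (1000) + M (1000) + M (1000) + C (100) + C (100) + C (100) + L (50) + X (10) + IX (9) = 3369. So it is a valid standard Roman numeral.

Yes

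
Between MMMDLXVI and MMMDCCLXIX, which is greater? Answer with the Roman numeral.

MMMDLXVI = 3566
MMMDCCLXIX = 3769
3769 is larger

MMMDCCLXIX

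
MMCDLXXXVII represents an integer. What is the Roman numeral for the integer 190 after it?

MMCDLXXXVII = 2487
2487 + 190 = 2677

MMDCLXXVII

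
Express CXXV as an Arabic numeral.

CXXV: C=100, X=10, X=10, V=5
100 + 10 + 10 + 5 = 125

125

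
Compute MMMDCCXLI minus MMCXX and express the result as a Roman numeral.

MMMDCCXLI = 3741
MMCXX = 2120
3741 - 2120 = 1621

MDCXXI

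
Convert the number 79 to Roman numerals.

Convert 79 to Roman numerals:
  79 contains 1×50 (L)
  29 contains 2×10 (XX)
  9 contains 1×9 (IX)

LXXIX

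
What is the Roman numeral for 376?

Convert 376 to Roman numerals:
  376 contains 3×100 (CCC)
  76 contains 1×50 (L)
  26 contains 2×10 (XX)
  6 contains 1×5 (V)
  1 contains 1×1 (I)

CCCLXXVI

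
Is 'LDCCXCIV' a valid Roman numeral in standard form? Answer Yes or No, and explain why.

'LDCCXCIV': Invalid subtractive combination: LD

No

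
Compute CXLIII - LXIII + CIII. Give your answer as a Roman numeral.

CXLIII = 143, LXIII = 63, CIII = 103
143 - 63 = 80
80 + 103 = 183

CLXXXIII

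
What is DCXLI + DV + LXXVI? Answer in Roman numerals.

DCXLI = 641, DV = 505, LXXVI = 76
641 + 505 = 1146
1146 + 76 = 1222

MCCXXII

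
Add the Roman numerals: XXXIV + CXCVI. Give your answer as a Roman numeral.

XXXIV = 34
CXCVI = 196
34 + 196 = 230

CCXXX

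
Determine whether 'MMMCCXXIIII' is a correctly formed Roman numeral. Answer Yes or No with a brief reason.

'MMMCCXXIIII': More than 3 consecutive I's

No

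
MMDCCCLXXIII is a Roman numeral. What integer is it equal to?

MMDCCCLXXIII: M=1000, M=1000, D=500, C=100, C=100, C=100, L=50, X=10, X=10, I=1, I=1, I=1
1000 + 1000 + 500 + 100 + 100 + 100 + 50 + 10 + 10 + 1 + 1 + 1 = 2873

2873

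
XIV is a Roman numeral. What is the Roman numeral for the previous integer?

XIV = 14; previous is 13

XIII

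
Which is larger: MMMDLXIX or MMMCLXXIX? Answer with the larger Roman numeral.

MMMDLXIX = 3569
MMMCLXXIX = 3179
3569 is larger

MMMDLXIX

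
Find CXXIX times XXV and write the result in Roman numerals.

CXXIX = 129
XXV = 25
129 × 25 = 3225

MMMCCXXV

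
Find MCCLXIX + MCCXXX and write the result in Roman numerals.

MCCLXIX = 1269
MCCXXX = 1230
1269 + 1230 = 2499

MMCDXCIX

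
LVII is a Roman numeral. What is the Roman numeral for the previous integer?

LVII = 57, so the previous integer is 57 - 1 = 56

LVI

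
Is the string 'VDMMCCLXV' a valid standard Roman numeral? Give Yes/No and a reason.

'VDMMCCLXV': V should not appear more than once

No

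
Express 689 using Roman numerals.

Convert 689 to Roman numerals:
  689 contains 1×500 (D)
  189 contains 1×100 (C)
  89 contains 1×50 (L)
  39 contains 3×10 (XXX)
  9 contains 1×9 (IX)

DCLXXXIX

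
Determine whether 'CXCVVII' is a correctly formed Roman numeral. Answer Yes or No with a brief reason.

'CXCVVII': V should not appear more than once

No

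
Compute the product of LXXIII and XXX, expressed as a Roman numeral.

LXXIII = 73
XXX = 30
73 × 30 = 2190

MMCXC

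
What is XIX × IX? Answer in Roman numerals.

XIX = 19
IX = 9
19 × 9 = 171

CLXXI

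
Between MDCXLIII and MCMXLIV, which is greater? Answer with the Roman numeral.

MDCXLIII = 1643
MCMXLIV = 1944
1944 is larger

MCMXLIV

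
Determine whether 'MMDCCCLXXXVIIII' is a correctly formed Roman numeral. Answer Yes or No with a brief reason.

'MMDCCCLXXXVIIII': More than 3 consecutive I's

No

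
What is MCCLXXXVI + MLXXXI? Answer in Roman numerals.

MCCLXXXVI = 1286
MLXXXI = 1081
1286 + 1081 = 2367

MMCCCLXVII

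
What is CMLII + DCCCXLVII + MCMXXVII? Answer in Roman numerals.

CMLII = 952, DCCCXLVII = 847, MCMXXVII = 1927
952 + 847 = 1799
1799 + 1927 = 3726

MMMDCCXXVI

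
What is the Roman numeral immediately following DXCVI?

DXCVI = 596, so the next integer is 596 + 1 = 597

DXCVII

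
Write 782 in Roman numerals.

Convert 782 to Roman numerals:
  782 contains 1×500 (D)
  282 contains 2×100 (CC)
  82 contains 1×50 (L)
  32 contains 3×10 (XXX)
  2 contains 2×1 (II)

DCCLXXXII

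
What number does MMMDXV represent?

MMMDXV: M=1000, M=1000, M=1000, D=500, X=10, V=5
1000 + 1000 + 1000 + 500 + 10 + 5 = 3515

3515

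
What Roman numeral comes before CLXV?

CLXV = 165; previous is 164

CLXIV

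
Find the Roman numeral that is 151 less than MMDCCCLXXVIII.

MMDCCCLXXVIII = 2878
2878 - 151 = 2727

MMDCCXXVII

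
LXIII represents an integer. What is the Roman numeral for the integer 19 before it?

LXIII = 63
63 - 19 = 44

XLIV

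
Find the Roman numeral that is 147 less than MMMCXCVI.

MMMCXCVI = 3196
3196 - 147 = 3049

MMMXLIX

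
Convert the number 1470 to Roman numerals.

Convert 1470 to Roman numerals:
  1470 contains 1×1000 (M)
  470 contains 1×400 (CD)
  70 contains 1×50 (L)
  20 contains 2×10 (XX)

MCDLXX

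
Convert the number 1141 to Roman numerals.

Convert 1141 to Roman numerals:
  1141 contains 1×1000 (M)
  141 contains 1×100 (C)
  41 contains 1×40 (XL)
  1 contains 1×1 (I)

MCXLI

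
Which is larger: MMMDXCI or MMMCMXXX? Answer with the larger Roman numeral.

MMMDXCI = 3591
MMMCMXXX = 3930
3930 is larger

MMMCMXXX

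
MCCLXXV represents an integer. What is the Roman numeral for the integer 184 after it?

MCCLXXV = 1275
1275 + 184 = 1459

MCDLIX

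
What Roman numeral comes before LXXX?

LXXX = 80; previous is 79

LXXIX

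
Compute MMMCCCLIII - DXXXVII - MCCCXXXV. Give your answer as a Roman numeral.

MMMCCCLIII = 3353, DXXXVII = 537, MCCCXXXV = 1335
3353 - 537 = 2816
2816 - 1335 = 1481

MCDLXXXI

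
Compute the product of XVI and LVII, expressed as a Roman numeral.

XVI = 16
LVII = 57
16 × 57 = 912

CMXII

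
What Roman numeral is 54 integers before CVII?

CVII = 107
107 - 54 = 53

LIII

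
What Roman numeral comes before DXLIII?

DXLIII = 543, so the previous integer is 543 - 1 = 542

DXLII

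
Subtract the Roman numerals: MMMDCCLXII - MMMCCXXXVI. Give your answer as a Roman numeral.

MMMDCCLXII = 3762
MMMCCXXXVI = 3236
3762 - 3236 = 526

DXXVI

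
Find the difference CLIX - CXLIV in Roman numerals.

CLIX = 159
CXLIV = 144
159 - 144 = 15

XV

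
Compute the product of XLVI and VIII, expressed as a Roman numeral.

XLVI = 46
VIII = 8
46 × 8 = 368

CCCLXVIII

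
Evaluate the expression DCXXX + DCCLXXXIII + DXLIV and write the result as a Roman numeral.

DCXXX = 630, DCCLXXXIII = 783, DXLIV = 544
630 + 783 = 1413
1413 + 544 = 1957

MCMLVII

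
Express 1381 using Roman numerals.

Convert 1381 to Roman numerals:
  1381 contains 1×1000 (M)
  381 contains 3×100 (CCC)
  81 contains 1×50 (L)
  31 contains 3×10 (XXX)
  1 contains 1×1 (I)

MCCCLXXXI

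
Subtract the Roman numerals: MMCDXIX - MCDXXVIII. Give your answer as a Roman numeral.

MMCDXIX = 2419
MCDXXVIII = 1428
2419 - 1428 = 991

CMXCI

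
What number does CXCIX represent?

CXCIX: C=100, XC=90, IX=9
100 + 90 + 9 = 199

199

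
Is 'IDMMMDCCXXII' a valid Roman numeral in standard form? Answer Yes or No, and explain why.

'IDMMMDCCXXII': D should not appear more than once

No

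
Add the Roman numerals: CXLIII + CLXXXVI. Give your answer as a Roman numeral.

CXLIII = 143
CLXXXVI = 186
143 + 186 = 329

CCCXXIX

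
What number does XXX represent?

XXX: X=10, X=10, X=10
10 + 10 + 10 = 30

30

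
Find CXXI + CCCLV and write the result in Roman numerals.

CXXI = 121
CCCLV = 355
121 + 355 = 476

CDLXXVI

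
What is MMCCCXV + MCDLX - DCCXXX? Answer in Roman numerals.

MMCCCXV = 2315, MCDLX = 1460, DCCXXX = 730
2315 + 1460 = 3775
3775 - 730 = 3045

MMMXLV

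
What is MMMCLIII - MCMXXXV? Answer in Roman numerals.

MMMCLIII = 3153
MCMXXXV = 1935
3153 - 1935 = 1218

MCCXVIII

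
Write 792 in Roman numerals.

Convert 792 to Roman numerals:
  792 contains 1×500 (D)
  292 contains 2×100 (CC)
  92 contains 1×90 (XC)
  2 contains 2×1 (II)

DCCXCII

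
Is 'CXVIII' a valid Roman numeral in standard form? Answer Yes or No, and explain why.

'CXVIII': Check the rules: uses only the symbols I, V, X, L, C, D, M; no symbol is repeated more than three times in a row; V, L and D each appear at most once; no smaller symbol precedes a larger one (values never increase from left to right). Value: C (100) + X (10) + V (5) + I (1) + I (1) + I (1) = 118. So it is a valid standard Roman numeral.

Yes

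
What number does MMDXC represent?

MMDXC: M=1000, M=1000, D=500, XC=90
1000 + 1000 + 500 + 90 = 2590

2590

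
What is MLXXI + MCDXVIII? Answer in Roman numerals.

MLXXI = 1071
MCDXVIII = 1418
1071 + 1418 = 2489

MMCDLXXXIX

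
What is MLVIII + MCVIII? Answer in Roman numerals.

MLVIII = 1058
MCVIII = 1108
1058 + 1108 = 2166

MMCLXVI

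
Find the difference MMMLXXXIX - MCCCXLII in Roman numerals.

MMMLXXXIX = 3089
MCCCXLII = 1342
3089 - 1342 = 1747

MDCCXLVII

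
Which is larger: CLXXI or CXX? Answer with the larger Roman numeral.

CLXXI = 171
CXX = 120
171 is larger

CLXXI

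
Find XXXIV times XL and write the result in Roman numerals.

XXXIV = 34
XL = 40
34 × 40 = 1360

MCCCLX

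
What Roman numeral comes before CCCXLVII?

CCCXLVII = 347, so the previous integer is 347 - 1 = 346

CCCXLVI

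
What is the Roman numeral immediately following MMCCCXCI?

MMCCCXCI = 2391, so the next integer is 2391 + 1 = 2392

MMCCCXCII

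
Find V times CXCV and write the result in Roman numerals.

V = 5
CXCV = 195
5 × 195 = 975

CMLXXV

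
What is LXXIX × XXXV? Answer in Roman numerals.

LXXIX = 79
XXXV = 35
79 × 35 = 2765

MMDCCLXV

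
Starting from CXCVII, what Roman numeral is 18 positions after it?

CXCVII = 197
197 + 18 = 215

CCXV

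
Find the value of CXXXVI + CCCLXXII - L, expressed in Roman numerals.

CXXXVI = 136, CCCLXXII = 372, L = 50
136 + 372 = 508
508 - 50 = 458

CDLVIII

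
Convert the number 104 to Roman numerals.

Convert 104 to Roman numerals:
  104 contains 1×100 (C)
  4 contains 1×4 (IV)

CIV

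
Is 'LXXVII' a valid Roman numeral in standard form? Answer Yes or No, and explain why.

'LXXVII': Check the rules: uses only the symbols I, V, X, L, C, D, M; no symbol is repeated more than three times in a row; V, L and D each appear at most once; no smaller symbol precedes a larger one (values never increase from left to right). Value: L (50) + X (10) + X (10) + V (5) + I (1) + I (1) = 77. So it is a valid standard Roman numeral.

Yes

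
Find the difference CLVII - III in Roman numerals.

CLVII = 157
III = 3
157 - 3 = 154

CLIV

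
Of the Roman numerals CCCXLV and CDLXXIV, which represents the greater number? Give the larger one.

CCCXLV = 345
CDLXXIV = 474
474 is larger

CDLXXIV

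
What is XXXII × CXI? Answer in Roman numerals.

XXXII = 32
CXI = 111
32 × 111 = 3552

MMMDLII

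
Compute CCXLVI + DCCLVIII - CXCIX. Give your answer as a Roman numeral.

CCXLVI = 246, DCCLVIII = 758, CXCIX = 199
246 + 758 = 1004
1004 - 199 = 805

DCCCV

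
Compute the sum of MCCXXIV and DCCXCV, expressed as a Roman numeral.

MCCXXIV = 1224
DCCXCV = 795
1224 + 795 = 2019

MMXIX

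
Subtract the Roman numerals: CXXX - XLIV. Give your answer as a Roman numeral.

CXXX = 130
XLIV = 44
130 - 44 = 86

LXXXVI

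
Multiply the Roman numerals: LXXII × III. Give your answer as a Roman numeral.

LXXII = 72
III = 3
72 × 3 = 216

CCXVI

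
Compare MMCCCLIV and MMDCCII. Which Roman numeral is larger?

MMCCCLIV = 2354
MMDCCII = 2702
2702 is larger

MMDCCII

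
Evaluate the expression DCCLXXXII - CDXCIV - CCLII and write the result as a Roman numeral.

DCCLXXXII = 782, CDXCIV = 494, CCLII = 252
782 - 494 = 288
288 - 252 = 36

XXXVI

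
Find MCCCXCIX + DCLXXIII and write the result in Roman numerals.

MCCCXCIX = 1399
DCLXXIII = 673
1399 + 673 = 2072

MMLXXII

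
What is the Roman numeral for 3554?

Convert 3554 to Roman numerals:
  3554 contains 3×1000 (MMM)
  554 contains 1×500 (D)
  54 contains 1×50 (L)
  4 contains 1×4 (IV)

MMMDLIV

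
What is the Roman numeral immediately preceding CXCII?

CXCII = 192, so the previous integer is 192 - 1 = 191

CXCI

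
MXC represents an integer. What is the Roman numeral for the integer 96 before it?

MXC = 1090
1090 - 96 = 994

CMXCIV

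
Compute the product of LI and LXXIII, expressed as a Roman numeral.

LI = 51
LXXIII = 73
51 × 73 = 3723

MMMDCCXXIII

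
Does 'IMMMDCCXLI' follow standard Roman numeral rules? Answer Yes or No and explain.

'IMMMDCCXLI': Invalid subtractive combination: IM

No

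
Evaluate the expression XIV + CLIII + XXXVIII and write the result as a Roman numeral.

XIV = 14, CLIII = 153, XXXVIII = 38
14 + 153 = 167
167 + 38 = 205

CCV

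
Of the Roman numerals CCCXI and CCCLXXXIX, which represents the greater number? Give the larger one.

CCCXI = 311
CCCLXXXIX = 389
389 is larger

CCCLXXXIX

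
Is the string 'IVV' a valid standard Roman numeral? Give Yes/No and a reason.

'IVV': V should not appear more than once

No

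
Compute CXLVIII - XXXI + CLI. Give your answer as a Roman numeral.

CXLVIII = 148, XXXI = 31, CLI = 151
148 - 31 = 117
117 + 151 = 268

CCLXVIII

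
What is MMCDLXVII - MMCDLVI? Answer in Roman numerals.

MMCDLXVII = 2467
MMCDLVI = 2456
2467 - 2456 = 11

XI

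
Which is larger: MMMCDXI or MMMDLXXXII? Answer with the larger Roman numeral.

MMMCDXI = 3411
MMMDLXXXII = 3582
3582 is larger

MMMDLXXXII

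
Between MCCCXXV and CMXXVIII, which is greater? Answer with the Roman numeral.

MCCCXXV = 1325
CMXXVIII = 928
1325 is larger

MCCCXXV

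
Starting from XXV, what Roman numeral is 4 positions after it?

XXV = 25
25 + 4 = 29

XXIX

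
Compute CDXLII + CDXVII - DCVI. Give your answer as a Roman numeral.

CDXLII = 442, CDXVII = 417, DCVI = 606
442 + 417 = 859
859 - 606 = 253

CCLIII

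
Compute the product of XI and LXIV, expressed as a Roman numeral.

XI = 11
LXIV = 64
11 × 64 = 704

DCCIV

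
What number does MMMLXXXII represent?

MMMLXXXII: M=1000, M=1000, M=1000, L=50, X=10, X=10, X=10, I=1, I=1
1000 + 1000 + 1000 + 50 + 10 + 10 + 10 + 1 + 1 = 3082

3082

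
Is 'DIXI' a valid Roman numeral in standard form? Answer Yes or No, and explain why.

'DIXI': I cannot come right after the subtractive pair IX: once I is subtracted in IX, the next symbol must be smaller than I

No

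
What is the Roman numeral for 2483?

Convert 2483 to Roman numerals:
  2483 contains 2×1000 (MM)
  483 contains 1×400 (CD)
  83 contains 1×50 (L)
  33 contains 3×10 (XXX)
  3 contains 3×1 (III)

MMCDLXXXIII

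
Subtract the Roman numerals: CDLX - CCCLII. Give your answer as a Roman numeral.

CDLX = 460
CCCLII = 352
460 - 352 = 108

CVIII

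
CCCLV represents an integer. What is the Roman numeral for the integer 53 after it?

CCCLV = 355
355 + 53 = 408

CDVIII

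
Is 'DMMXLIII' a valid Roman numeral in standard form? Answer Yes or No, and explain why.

'DMMXLIII': Invalid subtractive combination: DM

No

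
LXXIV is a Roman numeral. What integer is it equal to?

LXXIV: L=50, X=10, X=10, IV=4
50 + 10 + 10 + 4 = 74

74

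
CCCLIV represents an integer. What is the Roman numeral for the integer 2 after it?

CCCLIV = 354
354 + 2 = 356

CCCLVI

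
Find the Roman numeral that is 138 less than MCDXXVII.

MCDXXVII = 1427
1427 - 138 = 1289

MCCLXXXIX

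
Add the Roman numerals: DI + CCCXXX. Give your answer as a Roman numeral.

DI = 501
CCCXXX = 330
501 + 330 = 831

DCCCXXXI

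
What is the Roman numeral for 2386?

Convert 2386 to Roman numerals:
  2386 contains 2×1000 (MM)
  386 contains 3×100 (CCC)
  86 contains 1×50 (L)
  36 contains 3×10 (XXX)
  6 contains 1×5 (V)
  1 contains 1×1 (I)

MMCCCLXXXVI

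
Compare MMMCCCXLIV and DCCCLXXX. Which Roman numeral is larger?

MMMCCCXLIV = 3344
DCCCLXXX = 880
3344 is larger

MMMCCCXLIV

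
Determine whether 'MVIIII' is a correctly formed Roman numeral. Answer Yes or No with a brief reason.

'MVIIII': More than 3 consecutive I's

No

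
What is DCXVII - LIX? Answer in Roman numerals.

DCXVII = 617
LIX = 59
617 - 59 = 558

DLVIII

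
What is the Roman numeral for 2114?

Convert 2114 to Roman numerals:
  2114 contains 2×1000 (MM)
  114 contains 1×100 (C)
  14 contains 1×10 (X)
  4 contains 1×4 (IV)

MMCXIV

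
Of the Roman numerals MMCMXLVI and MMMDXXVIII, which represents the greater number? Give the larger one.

MMCMXLVI = 2946
MMMDXXVIII = 3528
3528 is larger

MMMDXXVIII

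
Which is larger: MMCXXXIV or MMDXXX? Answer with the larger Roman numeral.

MMCXXXIV = 2134
MMDXXX = 2530
2530 is larger

MMDXXX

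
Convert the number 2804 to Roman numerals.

Convert 2804 to Roman numerals:
  2804 contains 2×1000 (MM)
  804 contains 1×500 (D)
  304 contains 3×100 (CCC)
  4 contains 1×4 (IV)

MMDCCCIV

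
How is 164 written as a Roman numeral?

Convert 164 to Roman numerals:
  164 contains 1×100 (C)
  64 contains 1×50 (L)
  14 contains 1×10 (X)
  4 contains 1×4 (IV)

CLXIV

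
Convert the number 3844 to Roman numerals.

Convert 3844 to Roman numerals:
  3844 contains 3×1000 (MMM)
  844 contains 1×500 (D)
  344 contains 3×100 (CCC)
  44 contains 1×40 (XL)
  4 contains 1×4 (IV)

MMMDCCCXLIV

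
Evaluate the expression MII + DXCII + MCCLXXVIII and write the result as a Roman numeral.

MII = 1002, DXCII = 592, MCCLXXVIII = 1278
1002 + 592 = 1594
1594 + 1278 = 2872

MMDCCCLXXII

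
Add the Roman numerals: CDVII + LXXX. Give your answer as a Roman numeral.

CDVII = 407
LXXX = 80
407 + 80 = 487

CDLXXXVII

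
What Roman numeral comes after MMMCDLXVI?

MMMCDLXVI = 3466, so the next integer is 3466 + 1 = 3467

MMMCDLXVII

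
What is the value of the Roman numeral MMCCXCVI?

MMCCXCVI: M=1000, M=1000, C=100, C=100, XC=90, V=5, I=1
1000 + 1000 + 100 + 100 + 90 + 5 + 1 = 2296

2296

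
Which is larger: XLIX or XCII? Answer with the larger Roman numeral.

XLIX = 49
XCII = 92
92 is larger

XCII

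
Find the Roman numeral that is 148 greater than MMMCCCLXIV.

MMMCCCLXIV = 3364
3364 + 148 = 3512

MMMDXII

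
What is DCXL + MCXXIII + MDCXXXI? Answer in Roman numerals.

DCXL = 640, MCXXIII = 1123, MDCXXXI = 1631
640 + 1123 = 1763
1763 + 1631 = 3394

MMMCCCXCIV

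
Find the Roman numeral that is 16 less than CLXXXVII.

CLXXXVII = 187
187 - 16 = 171

CLXXI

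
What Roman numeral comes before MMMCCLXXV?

MMMCCLXXV = 3275, so the previous integer is 3275 - 1 = 3274

MMMCCLXXIV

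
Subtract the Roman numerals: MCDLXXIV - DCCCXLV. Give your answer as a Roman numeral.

MCDLXXIV = 1474
DCCCXLV = 845
1474 - 845 = 629

DCXXIX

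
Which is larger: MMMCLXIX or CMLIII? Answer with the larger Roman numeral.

MMMCLXIX = 3169
CMLIII = 953
3169 is larger

MMMCLXIX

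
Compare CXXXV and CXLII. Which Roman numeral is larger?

CXXXV = 135
CXLII = 142
142 is larger

CXLII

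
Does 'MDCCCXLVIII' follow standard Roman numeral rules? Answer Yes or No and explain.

'MDCCCXLVIII': Check the rules: uses only the symbols I, V, X, L, C, D, M; no symbol is repeated more than three times in a row; V, L and D each appear at most once; the only place a smaller symbol precedes a larger one is the allowed subtractive pair XL, the symbol right after such a pair (if any) is smaller than the pair's first symbol, and otherwise the values never increase from left to right. Value: M (1000) + D (500) + C (100) + C (100) + C (100) + XL (40) + V (5) + I (1) + I (1) + I (1) = 1848. So it is a valid standard Roman numeral.

Yes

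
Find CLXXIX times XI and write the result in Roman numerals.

CLXXIX = 179
XI = 11
179 × 11 = 1969

MCMLXIX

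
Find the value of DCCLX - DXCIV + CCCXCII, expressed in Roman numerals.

DCCLX = 760, DXCIV = 594, CCCXCII = 392
760 - 594 = 166
166 + 392 = 558

DLVIII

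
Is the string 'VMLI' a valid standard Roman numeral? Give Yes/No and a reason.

'VMLI': Invalid subtractive combination: VM

No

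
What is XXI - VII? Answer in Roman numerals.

XXI = 21
VII = 7
21 - 7 = 14

XIV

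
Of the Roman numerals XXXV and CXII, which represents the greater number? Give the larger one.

XXXV = 35
CXII = 112
112 is larger

CXII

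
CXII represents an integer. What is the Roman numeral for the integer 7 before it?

CXII = 112
112 - 7 = 105

CV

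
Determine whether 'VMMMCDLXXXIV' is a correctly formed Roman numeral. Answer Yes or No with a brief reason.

'VMMMCDLXXXIV': V should not appear more than once

No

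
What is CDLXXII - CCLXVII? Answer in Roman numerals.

CDLXXII = 472
CCLXVII = 267
472 - 267 = 205

CCV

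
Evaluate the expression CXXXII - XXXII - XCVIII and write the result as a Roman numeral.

CXXXII = 132, XXXII = 32, XCVIII = 98
132 - 32 = 100
100 - 98 = 2

II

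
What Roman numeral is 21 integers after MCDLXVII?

MCDLXVII = 1467
1467 + 21 = 1488

MCDLXXXVIII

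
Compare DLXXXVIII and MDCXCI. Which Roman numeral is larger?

DLXXXVIII = 588
MDCXCI = 1691
1691 is larger

MDCXCI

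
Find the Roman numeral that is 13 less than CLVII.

CLVII = 157
157 - 13 = 144

CXLIV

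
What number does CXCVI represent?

CXCVI: C=100, XC=90, V=5, I=1
100 + 90 + 5 + 1 = 196

196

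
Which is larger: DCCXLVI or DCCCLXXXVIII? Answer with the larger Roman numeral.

DCCXLVI = 746
DCCCLXXXVIII = 888
888 is larger

DCCCLXXXVIII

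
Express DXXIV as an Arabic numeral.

DXXIV: D=500, X=10, X=10, IV=4
500 + 10 + 10 + 4 = 524

524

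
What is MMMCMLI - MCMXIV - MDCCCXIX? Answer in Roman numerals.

MMMCMLI = 3951, MCMXIV = 1914, MDCCCXIX = 1819
3951 - 1914 = 2037
2037 - 1819 = 218

CCXVIII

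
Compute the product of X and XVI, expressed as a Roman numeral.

X = 10
XVI = 16
10 × 16 = 160

CLX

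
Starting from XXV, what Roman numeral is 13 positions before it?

XXV = 25
25 - 13 = 12

XII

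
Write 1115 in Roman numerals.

Convert 1115 to Roman numerals:
  1115 contains 1×1000 (M)
  115 contains 1×100 (C)
  15 contains 1×10 (X)
  5 contains 1×5 (V)

MCXV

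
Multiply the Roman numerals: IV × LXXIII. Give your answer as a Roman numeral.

IV = 4
LXXIII = 73
4 × 73 = 292

CCXCII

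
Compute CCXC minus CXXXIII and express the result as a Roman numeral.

CCXC = 290
CXXXIII = 133
290 - 133 = 157

CLVII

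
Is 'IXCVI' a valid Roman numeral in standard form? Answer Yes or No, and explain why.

'IXCVI': I (position 1) comes before the larger symbol C (position 3) without being directly in front of it as a subtractive pair; apart from IV, IX, XL, XC, CD and CM, symbols must go from largest to smallest

No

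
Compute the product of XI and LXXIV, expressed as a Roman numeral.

XI = 11
LXXIV = 74
11 × 74 = 814

DCCCXIV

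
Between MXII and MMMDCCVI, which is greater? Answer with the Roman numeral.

MXII = 1012
MMMDCCVI = 3706
3706 is larger

MMMDCCVI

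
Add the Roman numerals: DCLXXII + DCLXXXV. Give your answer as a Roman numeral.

DCLXXII = 672
DCLXXXV = 685
672 + 685 = 1357

MCCCLVII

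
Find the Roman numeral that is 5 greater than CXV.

CXV = 115
115 + 5 = 120

CXX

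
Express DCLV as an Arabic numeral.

DCLV: D=500, C=100, L=50, V=5
500 + 100 + 50 + 5 = 655

655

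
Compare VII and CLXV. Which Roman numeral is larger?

VII = 7
CLXV = 165
165 is larger

CLXV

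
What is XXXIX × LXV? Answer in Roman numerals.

XXXIX = 39
LXV = 65
39 × 65 = 2535

MMDXXXV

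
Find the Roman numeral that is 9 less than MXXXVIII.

MXXXVIII = 1038
1038 - 9 = 1029

MXXIX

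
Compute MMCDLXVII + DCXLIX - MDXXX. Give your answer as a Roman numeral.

MMCDLXVII = 2467, DCXLIX = 649, MDXXX = 1530
2467 + 649 = 3116
3116 - 1530 = 1586

MDLXXXVI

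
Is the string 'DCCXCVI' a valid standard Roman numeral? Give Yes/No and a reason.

'DCCXCVI': Check the rules: uses only the symbols I, V, X, L, C, D, M; no symbol is repeated more than three times in a row; V, L and D each appear at most once; the only place a smaller symbol precedes a larger one is the allowed subtractive pair XC, the symbol right after such a pair (if any) is smaller than the pair's first symbol, and otherwise the values never increase from left to right. Value: D (500) + C (100) + C (100) + XC (90) + V (5) + I (1) = 796. So it is a valid standard Roman numeral.

Yes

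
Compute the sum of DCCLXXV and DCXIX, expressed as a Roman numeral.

DCCLXXV = 775
DCXIX = 619
775 + 619 = 1394

MCCCXCIV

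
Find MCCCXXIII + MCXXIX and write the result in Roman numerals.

MCCCXXIII = 1323
MCXXIX = 1129
1323 + 1129 = 2452

MMCDLII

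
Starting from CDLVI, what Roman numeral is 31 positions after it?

CDLVI = 456
456 + 31 = 487

CDLXXXVII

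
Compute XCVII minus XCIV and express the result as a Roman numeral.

XCVII = 97
XCIV = 94
97 - 94 = 3

III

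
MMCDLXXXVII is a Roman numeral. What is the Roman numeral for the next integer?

MMCDLXXXVII = 2487, so the next integer is 2487 + 1 = 2488

MMCDLXXXVIII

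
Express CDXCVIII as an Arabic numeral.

CDXCVIII: CD=400, XC=90, V=5, I=1, I=1, I=1
400 + 90 + 5 + 1 + 1 + 1 = 498

498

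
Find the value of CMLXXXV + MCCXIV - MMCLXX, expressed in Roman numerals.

CMLXXXV = 985, MCCXIV = 1214, MMCLXX = 2170
985 + 1214 = 2199
2199 - 2170 = 29

XXIX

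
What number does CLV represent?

CLV: C=100, L=50, V=5
100 + 50 + 5 = 155

155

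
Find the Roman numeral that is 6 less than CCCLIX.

CCCLIX = 359
359 - 6 = 353

CCCLIII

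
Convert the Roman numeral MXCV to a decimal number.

MXCV: M=1000, XC=90, V=5
1000 + 90 + 5 = 1095

1095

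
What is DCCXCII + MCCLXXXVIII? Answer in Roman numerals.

DCCXCII = 792
MCCLXXXVIII = 1288
792 + 1288 = 2080

MMLXXX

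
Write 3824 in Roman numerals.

Convert 3824 to Roman numerals:
  3824 contains 3×1000 (MMM)
  824 contains 1×500 (D)
  324 contains 3×100 (CCC)
  24 contains 2×10 (XX)
  4 contains 1×4 (IV)

MMMDCCCXXIV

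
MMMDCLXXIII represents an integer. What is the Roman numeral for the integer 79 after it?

MMMDCLXXIII = 3673
3673 + 79 = 3752

MMMDCCLII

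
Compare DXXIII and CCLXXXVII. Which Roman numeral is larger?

DXXIII = 523
CCLXXXVII = 287
523 is larger

DXXIII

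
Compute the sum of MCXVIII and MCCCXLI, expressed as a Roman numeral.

MCXVIII = 1118
MCCCXLI = 1341
1118 + 1341 = 2459

MMCDLIX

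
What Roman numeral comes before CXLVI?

CXLVI = 146; previous is 145

CXLV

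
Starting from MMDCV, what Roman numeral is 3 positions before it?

MMDCV = 2605
2605 - 3 = 2602

MMDCII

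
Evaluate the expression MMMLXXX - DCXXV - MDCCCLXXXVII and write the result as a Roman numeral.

MMMLXXX = 3080, DCXXV = 625, MDCCCLXXXVII = 1887
3080 - 625 = 2455
2455 - 1887 = 568

DLXVIII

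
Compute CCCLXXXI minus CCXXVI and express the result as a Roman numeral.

CCCLXXXI = 381
CCXXVI = 226
381 - 226 = 155

CLV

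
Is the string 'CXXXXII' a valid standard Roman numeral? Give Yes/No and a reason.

'CXXXXII': More than 3 consecutive X's

No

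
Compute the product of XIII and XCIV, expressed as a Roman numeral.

XIII = 13
XCIV = 94
13 × 94 = 1222

MCCXXII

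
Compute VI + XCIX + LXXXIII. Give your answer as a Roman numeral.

VI = 6, XCIX = 99, LXXXIII = 83
6 + 99 = 105
105 + 83 = 188

CLXXXVIII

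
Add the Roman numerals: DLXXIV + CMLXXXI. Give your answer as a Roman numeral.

DLXXIV = 574
CMLXXXI = 981
574 + 981 = 1555

MDLV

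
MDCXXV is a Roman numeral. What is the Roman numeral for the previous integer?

MDCXXV = 1625, so the previous integer is 1625 - 1 = 1624

MDCXXIV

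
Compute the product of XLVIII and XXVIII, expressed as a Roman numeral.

XLVIII = 48
XXVIII = 28
48 × 28 = 1344

MCCCXLIV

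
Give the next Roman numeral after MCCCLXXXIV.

MCCCLXXXIV = 1384, so the next integer is 1384 + 1 = 1385

MCCCLXXXV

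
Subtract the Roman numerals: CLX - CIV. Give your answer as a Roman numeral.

CLX = 160
CIV = 104
160 - 104 = 56

LVI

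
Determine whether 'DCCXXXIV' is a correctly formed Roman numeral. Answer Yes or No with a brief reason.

'DCCXXXIV': Check the rules: uses only the symbols I, V, X, L, C, D, M; no symbol is repeated more than three times in a row; V, L and D each appear at most once; the only place a smaller symbol precedes a larger one is the allowed subtractive pair IV, the symbol right after such a pair (if any) is smaller than the pair's first symbol, and otherwise the values never increase from left to right. Value: D (500) + C (100) + C (100) + X (10) + X (10) + X (10) + IV (4) = 734. So it is a valid standard Roman numeral.

Yes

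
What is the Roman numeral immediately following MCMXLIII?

MCMXLIII = 1943; next is 1944

MCMXLIV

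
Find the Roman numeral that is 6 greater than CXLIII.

CXLIII = 143
143 + 6 = 149

CXLIX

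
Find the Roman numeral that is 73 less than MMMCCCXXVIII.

MMMCCCXXVIII = 3328
3328 - 73 = 3255

MMMCCLV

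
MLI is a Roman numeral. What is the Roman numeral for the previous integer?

MLI = 1051; previous is 1050

ML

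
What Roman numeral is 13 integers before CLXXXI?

CLXXXI = 181
181 - 13 = 168

CLXVIII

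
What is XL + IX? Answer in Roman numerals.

XL = 40
IX = 9
40 + 9 = 49

XLIX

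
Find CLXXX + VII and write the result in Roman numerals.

CLXXX = 180
VII = 7
180 + 7 = 187

CLXXXVII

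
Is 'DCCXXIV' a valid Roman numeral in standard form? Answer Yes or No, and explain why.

'DCCXXIV': Check the rules: uses only the symbols I, V, X, L, C, D, M; no symbol is repeated more than three times in a row; V, L and D each appear at most once; the only place a smaller symbol precedes a larger one is the allowed subtractive pair IV, the symbol right after such a pair (if any) is smaller than the pair's first symbol, and otherwise the values never increase from left to right. Value: D (500) + C (100) + C (100) + X (10) + X (10) + IV (4) = 724. So it is a valid standard Roman numeral.

Yes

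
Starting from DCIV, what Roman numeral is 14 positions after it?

DCIV = 604
604 + 14 = 618

DCXVIII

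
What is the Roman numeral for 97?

Convert 97 to Roman numerals:
  97 contains 1×90 (XC)
  7 contains 1×5 (V)
  2 contains 2×1 (II)

XCVII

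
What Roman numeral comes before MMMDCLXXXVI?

MMMDCLXXXVI = 3686; previous is 3685

MMMDCLXXXV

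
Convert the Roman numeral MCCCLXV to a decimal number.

MCCCLXV: M=1000, C=100, C=100, C=100, L=50, X=10, V=5
1000 + 100 + 100 + 100 + 50 + 10 + 5 = 1365

1365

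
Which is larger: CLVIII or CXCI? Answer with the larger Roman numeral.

CLVIII = 158
CXCI = 191
191 is larger

CXCI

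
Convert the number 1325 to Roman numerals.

Convert 1325 to Roman numerals:
  1325 contains 1×1000 (M)
  325 contains 3×100 (CCC)
  25 contains 2×10 (XX)
  5 contains 1×5 (V)

MCCCXXV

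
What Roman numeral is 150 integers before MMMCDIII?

MMMCDIII = 3403
3403 - 150 = 3253

MMMCCLIII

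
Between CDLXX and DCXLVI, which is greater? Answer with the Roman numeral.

CDLXX = 470
DCXLVI = 646
646 is larger

DCXLVI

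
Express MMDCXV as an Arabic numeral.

MMDCXV: M=1000, M=1000, D=500, C=100, X=10, V=5
1000 + 1000 + 500 + 100 + 10 + 5 = 2615

2615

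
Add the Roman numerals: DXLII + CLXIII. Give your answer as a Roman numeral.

DXLII = 542
CLXIII = 163
542 + 163 = 705

DCCV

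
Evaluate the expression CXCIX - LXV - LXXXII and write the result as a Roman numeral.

CXCIX = 199, LXV = 65, LXXXII = 82
199 - 65 = 134
134 - 82 = 52

LII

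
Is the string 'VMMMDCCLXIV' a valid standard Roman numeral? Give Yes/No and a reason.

'VMMMDCCLXIV': V should not appear more than once

No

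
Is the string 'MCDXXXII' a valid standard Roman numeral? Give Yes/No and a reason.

'MCDXXXII': Check the rules: uses only the symbols I, V, X, L, C, D, M; no symbol is repeated more than three times in a row; V, L and D each appear at most once; the only place a smaller symbol precedes a larger one is the allowed subtractive pair CD, the symbol right after such a pair (if any) is smaller than the pair's first symbol, and otherwise the values never increase from left to right. Value: M (1000) + CD (400) + X (10) + X (10) + X (10) + I (1) + I (1) = 1432. So it is a valid standard Roman numeral.

Yes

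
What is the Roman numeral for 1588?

Convert 1588 to Roman numerals:
  1588 contains 1×1000 (M)
  588 contains 1×500 (D)
  88 contains 1×50 (L)
  38 contains 3×10 (XXX)
  8 contains 1×5 (V)
  3 contains 3×1 (III)

MDLXXXVIII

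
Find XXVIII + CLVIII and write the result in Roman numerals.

XXVIII = 28
CLVIII = 158
28 + 158 = 186

CLXXXVI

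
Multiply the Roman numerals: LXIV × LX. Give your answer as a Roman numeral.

LXIV = 64
LX = 60
64 × 60 = 3840

MMMDCCCXL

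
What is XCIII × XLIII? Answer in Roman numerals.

XCIII = 93
XLIII = 43
93 × 43 = 3999

MMMCMXCIX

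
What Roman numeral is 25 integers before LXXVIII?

LXXVIII = 78
78 - 25 = 53

LIII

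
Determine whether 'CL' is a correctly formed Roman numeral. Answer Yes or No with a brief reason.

'CL': Check the rules: uses only the symbols I, V, X, L, C, D, M; no symbol is repeated more than three times in a row; V, L and D each appear at most once; no smaller symbol precedes a larger one (values never increase from left to right). Value: C (100) + L (50) = 150. So it is a valid standard Roman numeral.

Yes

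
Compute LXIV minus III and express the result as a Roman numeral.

LXIV = 64
III = 3
64 - 3 = 61

LXI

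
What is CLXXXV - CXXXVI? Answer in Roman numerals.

CLXXXV = 185
CXXXVI = 136
185 - 136 = 49

XLIX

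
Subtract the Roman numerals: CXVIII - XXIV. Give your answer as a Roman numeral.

CXVIII = 118
XXIV = 24
118 - 24 = 94

XCIV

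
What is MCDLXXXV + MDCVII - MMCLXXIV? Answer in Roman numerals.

MCDLXXXV = 1485, MDCVII = 1607, MMCLXXIV = 2174
1485 + 1607 = 3092
3092 - 2174 = 918

CMXVIII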